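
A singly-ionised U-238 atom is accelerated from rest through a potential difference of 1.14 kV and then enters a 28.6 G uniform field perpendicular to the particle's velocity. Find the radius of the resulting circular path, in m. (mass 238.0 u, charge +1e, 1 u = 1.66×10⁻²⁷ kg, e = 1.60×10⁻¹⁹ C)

r ≈ 26.2 m

The kinetic energy gained is K = qV = (1×1.60×10^-19)(1140) = 1.82×10^-16 J.
v = √(2K/m) = 3.04×10^4 m/s.
r = mv/(qB) = (3.95×10^-25)(3.04×10^4) / [(1×1.60×10^-19)(2.86×10^-3)] = 26.2 m.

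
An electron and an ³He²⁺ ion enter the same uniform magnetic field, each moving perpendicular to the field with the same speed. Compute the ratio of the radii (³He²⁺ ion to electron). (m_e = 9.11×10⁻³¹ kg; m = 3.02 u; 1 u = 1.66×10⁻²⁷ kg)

ratio ≈ 2750

r = mv/(qB) ⇒ at equal v, r ∝ m/q.
r_{³He²⁺ ion}/r_{electron} = 2750.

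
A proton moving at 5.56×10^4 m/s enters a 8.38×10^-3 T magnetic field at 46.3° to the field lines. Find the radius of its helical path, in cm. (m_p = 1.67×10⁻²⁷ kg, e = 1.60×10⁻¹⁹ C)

Only the perpendicular component v⊥ = v sin46.3° = 4.02×10^4 m/s is bent by the field.
r = m v⊥ /(qB) = (1.67×10^-27)(4.02×10^4) / [(1×1.60×10^-19)(8.38×10^-3)] = 0.0501 m.

r ≈ 5.01 cm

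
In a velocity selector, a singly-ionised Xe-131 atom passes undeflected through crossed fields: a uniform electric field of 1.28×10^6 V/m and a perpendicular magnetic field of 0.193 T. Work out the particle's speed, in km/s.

For zero net force, qE = qvB, so v = E/B.
v = (1.28×10^6) / (0.193) = 6.63×10^6 m/s.

v ≈ 6630 km/s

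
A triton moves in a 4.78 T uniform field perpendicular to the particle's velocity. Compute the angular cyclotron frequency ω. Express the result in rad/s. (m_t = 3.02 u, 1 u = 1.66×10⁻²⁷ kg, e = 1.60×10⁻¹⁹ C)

ω ≈ 1.53×10^8 rad/s

ω = qB/m = (1×1.60×10^-19)(4.78) / (5.01×10^-27) = 1.53×10^8 rad/s.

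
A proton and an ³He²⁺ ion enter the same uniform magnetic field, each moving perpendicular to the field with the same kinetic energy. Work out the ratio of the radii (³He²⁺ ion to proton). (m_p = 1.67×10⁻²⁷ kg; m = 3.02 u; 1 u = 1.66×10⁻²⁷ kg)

r = √(2mK)/(qB) ⇒ at equal K, r ∝ √m/q.
r_{³He²⁺ ion}/r_{proton} = 0.866.

ratio ≈ 0.866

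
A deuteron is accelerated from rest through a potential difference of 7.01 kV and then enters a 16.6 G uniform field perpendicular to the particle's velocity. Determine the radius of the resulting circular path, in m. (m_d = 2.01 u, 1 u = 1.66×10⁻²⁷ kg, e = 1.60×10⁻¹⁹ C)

r ≈ 10.3 m

The kinetic energy gained is K = qV = (1×1.60×10^-19)(7010) = 1.12×10^-15 J.
v = √(2K/m) = 8.20×10^5 m/s.
r = mv/(qB) = (3.34×10^-27)(8.20×10^5) / [(1×1.60×10^-19)(1.66×10^-3)] = 10.3 m.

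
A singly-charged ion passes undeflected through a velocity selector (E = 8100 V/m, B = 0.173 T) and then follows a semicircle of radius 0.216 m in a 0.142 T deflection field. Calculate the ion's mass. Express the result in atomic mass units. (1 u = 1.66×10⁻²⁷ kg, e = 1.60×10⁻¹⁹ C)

v = E/B₁ = 4.68×10^4 m/s.
From r = mv/(qB₂), m = qB₂r/v = (1×1.60×10^-19)(0.142)(0.216) / (4.68×10^4) = 1.05×10^-25 kg.
In atomic mass units: m = 1.05×10^-25 / 1.66×10^-27 = 63.1 u.

m ≈ 63.1 u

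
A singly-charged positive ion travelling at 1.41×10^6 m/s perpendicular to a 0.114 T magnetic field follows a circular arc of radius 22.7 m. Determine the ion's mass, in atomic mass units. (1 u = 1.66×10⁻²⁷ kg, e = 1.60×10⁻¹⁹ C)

m ≈ 177 u

qvB = mv²/r ⇒ m = qBr/v.
m = (1×1.60×10^-19)(0.114)(22.7) / (1.41×10^6) = 2.94×10^-25 kg = 177 u.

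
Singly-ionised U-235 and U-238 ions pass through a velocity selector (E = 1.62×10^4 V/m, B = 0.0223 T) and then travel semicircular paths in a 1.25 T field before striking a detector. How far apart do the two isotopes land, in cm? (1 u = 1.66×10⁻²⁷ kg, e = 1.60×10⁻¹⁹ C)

Both emerge at v = E/B₁ = 7.26×10^5 m/s.
r = mv/(qB₂), so r₁ = 1.4170 m and r₂ = 1.4350 m, giving Δr = 0.0181 m.
After a semicircle each ion lands a diameter 2r from the entry slit, so the separation is 2Δr = 0.0362 m.

Δd ≈ 3.62 cm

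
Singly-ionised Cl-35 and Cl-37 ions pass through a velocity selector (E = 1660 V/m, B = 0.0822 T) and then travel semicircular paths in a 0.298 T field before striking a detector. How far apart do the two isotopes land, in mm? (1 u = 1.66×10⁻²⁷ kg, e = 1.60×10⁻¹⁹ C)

Δd ≈ 2.81 mm

Both emerge at v = E/B₁ = 2.02×10^4 m/s.
r = mv/(qB₂), so r₁ = 0.02461 m and r₂ = 0.02601 m, giving Δr = 1.41×10^-3 m.
After a semicircle each ion lands a diameter 2r from the entry slit, so the separation is 2Δr = 2.81×10^-3 m.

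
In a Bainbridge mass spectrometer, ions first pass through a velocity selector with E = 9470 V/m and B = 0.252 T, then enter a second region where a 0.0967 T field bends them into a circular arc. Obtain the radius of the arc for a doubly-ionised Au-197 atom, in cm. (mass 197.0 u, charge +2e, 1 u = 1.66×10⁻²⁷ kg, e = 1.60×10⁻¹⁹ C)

r ≈ 39.7 cm

The selector passes v = E/B = 9470/0.252 = 3.76×10^4 m/s.
In the deflection region, r = mv/(qB₂) = (3.27×10^-25)(3.76×10^4) / [(2×1.60×10^-19)(0.0967)] = 0.397 m.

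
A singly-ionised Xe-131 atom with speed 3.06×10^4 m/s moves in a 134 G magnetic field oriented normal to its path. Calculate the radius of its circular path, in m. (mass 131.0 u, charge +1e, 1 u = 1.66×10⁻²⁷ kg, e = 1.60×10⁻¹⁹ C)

r ≈ 3.10 m

The magnetic force provides the centripetal force: qvB = mv²/r, so r = mv/(qB).
r = (2.17×10^-25 kg)(3.06×10^4 m/s) / [(1×1.60×10^-19 C)(0.0134 T)] = 3.10 m.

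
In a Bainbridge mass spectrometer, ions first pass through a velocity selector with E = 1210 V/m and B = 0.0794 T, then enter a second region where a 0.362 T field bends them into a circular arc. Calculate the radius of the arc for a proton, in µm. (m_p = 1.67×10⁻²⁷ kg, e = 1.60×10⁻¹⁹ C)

r ≈ 439 µm

The selector passes v = E/B = 1210/0.0794 = 1.52×10^4 m/s.
In the deflection region, r = mv/(qB₂) = (1.67×10^-27)(1.52×10^4) / [(1×1.60×10^-19)(0.362)] = 4.39×10^-4 m.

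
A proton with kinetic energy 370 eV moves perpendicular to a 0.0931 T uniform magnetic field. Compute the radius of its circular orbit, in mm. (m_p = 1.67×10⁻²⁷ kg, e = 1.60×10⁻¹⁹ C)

r ≈ 29.9 mm

Convert the energy: K = 370 eV = 5.92×10^-17 J.
v = √(2K/m) = √(2·5.92×10^-17/1.67×10^-27) = 2.66×10^5 m/s.
r = mv/(qB) = (1.67×10^-27)(2.66×10^5) / [(1×1.60×10^-19)(0.0931)] = 0.0299 m.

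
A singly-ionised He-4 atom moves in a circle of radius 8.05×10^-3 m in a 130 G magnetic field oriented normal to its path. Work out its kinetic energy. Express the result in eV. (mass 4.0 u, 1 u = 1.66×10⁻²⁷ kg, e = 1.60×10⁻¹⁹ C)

K ≈ 0.132 eV

v = qBr/m = (1×1.60×10^-19)(0.0130)(8.05×10^-3) / (6.64×10^-27) = 2520 m/s.
K = ½mv² = 0.5·(6.64×10^-27)·(2520)² = 2.11×10^-20 J = 0.132 eV.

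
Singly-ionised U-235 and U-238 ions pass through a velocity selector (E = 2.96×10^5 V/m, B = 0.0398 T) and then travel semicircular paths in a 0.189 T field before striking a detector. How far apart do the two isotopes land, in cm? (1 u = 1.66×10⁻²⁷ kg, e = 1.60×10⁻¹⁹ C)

Both emerge at v = E/B₁ = 7.44×10^6 m/s.
r = mv/(qB₂), so r₁ = 95.94 m and r₂ = 97.17 m, giving Δr = 1.22 m.
After a semicircle each ion lands a diameter 2r from the entry slit, so the separation is 2Δr = 2.45 m.

Δd ≈ 245 cm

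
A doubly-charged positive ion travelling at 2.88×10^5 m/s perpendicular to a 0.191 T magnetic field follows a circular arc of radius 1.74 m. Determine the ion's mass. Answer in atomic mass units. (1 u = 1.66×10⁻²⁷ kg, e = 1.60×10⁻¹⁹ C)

m ≈ 222 u

qvB = mv²/r ⇒ m = qBr/v.
m = (2×1.60×10^-19)(0.191)(1.74) / (2.88×10^5) = 3.69×10^-25 kg = 222 u.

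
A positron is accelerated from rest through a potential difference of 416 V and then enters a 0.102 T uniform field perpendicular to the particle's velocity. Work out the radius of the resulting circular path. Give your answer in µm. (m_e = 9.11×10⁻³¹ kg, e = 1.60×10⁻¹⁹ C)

r ≈ 675 µm

The kinetic energy gained is K = qV = (1×1.60×10^-19)(416) = 6.66×10^-17 J.
v = √(2K/m) = 1.21×10^7 m/s.
r = mv/(qB) = (9.11×10^-31)(1.21×10^7) / [(1×1.60×10^-19)(0.102)] = 6.75×10^-4 m.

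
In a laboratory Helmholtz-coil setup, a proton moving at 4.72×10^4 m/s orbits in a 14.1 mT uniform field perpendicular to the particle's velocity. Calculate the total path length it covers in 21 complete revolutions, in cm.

L ≈ 461 cm

r = mv/(qB) = 0.0349 m, so one revolution covers 2πr = 0.220 m.
In 21 revolutions: L = 21·2πr = 4.61 m.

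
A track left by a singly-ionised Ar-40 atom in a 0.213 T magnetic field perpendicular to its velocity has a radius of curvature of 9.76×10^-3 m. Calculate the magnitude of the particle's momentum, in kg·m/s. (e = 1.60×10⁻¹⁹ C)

Since qvB = mv²/r, the momentum p = mv = qBr.
p = (1×1.60×10^-19)(0.213)(9.76×10^-3) = 3.33×10^-22 kg·m/s.

p ≈ 3.33×10^-22 kg·m/s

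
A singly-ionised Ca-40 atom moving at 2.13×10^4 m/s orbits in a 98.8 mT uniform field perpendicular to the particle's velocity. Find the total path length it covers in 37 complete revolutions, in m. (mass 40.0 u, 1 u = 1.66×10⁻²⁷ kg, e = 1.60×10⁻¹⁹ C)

L ≈ 20.8 m

r = mv/(qB) = 0.0895 m, so one revolution covers 2πr = 0.562 m.
In 37 revolutions: L = 37·2πr = 20.8 m.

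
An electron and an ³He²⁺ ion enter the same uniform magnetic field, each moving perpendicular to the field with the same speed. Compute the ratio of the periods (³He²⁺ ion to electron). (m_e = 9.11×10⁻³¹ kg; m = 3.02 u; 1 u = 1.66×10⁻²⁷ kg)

ratio ≈ 2750

T = 2πm/(qB) is independent of speed, so T₂/T₁ = (m₂/q₂)/(m₁/q₁).
T_{³He²⁺ ion}/T_{electron} = (5.01×10^-27/2e) / (9.11×10^-31/1e) = 2750.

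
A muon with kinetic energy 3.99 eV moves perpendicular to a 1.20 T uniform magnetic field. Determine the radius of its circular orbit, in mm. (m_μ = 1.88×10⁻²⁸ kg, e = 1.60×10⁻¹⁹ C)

Convert the energy: K = 3.99 eV = 6.38×10^-19 J.
v = √(2K/m) = √(2·6.38×10^-19/1.88×10^-28) = 8.24×10^4 m/s.
r = mv/(qB) = (1.88×10^-28)(8.24×10^4) / [(1×1.60×10^-19)(1.20)] = 8.07×10^-5 m.

r ≈ 0.0807 mm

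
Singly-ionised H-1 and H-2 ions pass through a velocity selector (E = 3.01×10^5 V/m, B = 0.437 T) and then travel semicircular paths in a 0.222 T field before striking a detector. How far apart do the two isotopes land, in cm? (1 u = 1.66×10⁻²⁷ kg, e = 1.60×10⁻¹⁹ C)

Both emerge at v = E/B₁ = 6.89×10^5 m/s.
r = mv/(qB₂), so r₁ = 0.0322 m and r₂ = 0.0644 m, giving Δr = 0.0322 m.
After a semicircle each ion lands a diameter 2r from the entry slit, so the separation is 2Δr = 0.0644 m.

Δd ≈ 6.44 cm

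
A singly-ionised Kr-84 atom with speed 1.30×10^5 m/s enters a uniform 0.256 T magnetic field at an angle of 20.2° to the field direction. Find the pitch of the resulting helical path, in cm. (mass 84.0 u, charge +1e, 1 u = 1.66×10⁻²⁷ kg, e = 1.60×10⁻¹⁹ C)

The velocity component along B is v∥ = v cos20.2° = 1.22×10^5 m/s.
The cyclotron period T = 2πm/(qB) = 2.14×10^-5 s is set by m, q, B alone.
Pitch = v∥·T = (1.22×10^5)(2.14×10^-5) = 2.61 m.

pitch ≈ 261 cm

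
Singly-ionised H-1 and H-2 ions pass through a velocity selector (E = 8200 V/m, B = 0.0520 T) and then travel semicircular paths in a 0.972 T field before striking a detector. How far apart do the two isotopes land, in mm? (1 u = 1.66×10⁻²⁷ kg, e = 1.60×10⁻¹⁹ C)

Δd ≈ 3.37 mm

Both emerge at v = E/B₁ = 1.58×10^5 m/s.
r = mv/(qB₂), so r₁ = 1.68×10^-3 m and r₂ = 3.37×10^-3 m, giving Δr = 1.68×10^-3 m.
After a semicircle each ion lands a diameter 2r from the entry slit, so the separation is 2Δr = 3.37×10^-3 m.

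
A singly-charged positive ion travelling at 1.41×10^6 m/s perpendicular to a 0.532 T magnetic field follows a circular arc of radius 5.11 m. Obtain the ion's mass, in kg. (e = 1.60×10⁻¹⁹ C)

qvB = mv²/r ⇒ m = qBr/v.
m = (1×1.60×10^-19)(0.532)(5.11) / (1.41×10^6) = 3.08×10^-25 kg.

m ≈ 3.08×10^-25 kg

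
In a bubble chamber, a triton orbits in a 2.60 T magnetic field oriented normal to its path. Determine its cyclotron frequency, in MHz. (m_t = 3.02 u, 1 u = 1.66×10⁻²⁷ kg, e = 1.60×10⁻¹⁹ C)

f = qB/(2πm) = (1×1.60×10^-19)(2.60) / [2π(5.01×10^-27)] = 1.32×10^7 Hz.

f ≈ 13.2 MHz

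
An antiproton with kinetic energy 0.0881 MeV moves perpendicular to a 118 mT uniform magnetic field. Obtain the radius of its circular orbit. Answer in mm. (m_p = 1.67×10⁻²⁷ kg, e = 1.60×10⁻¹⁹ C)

r ≈ 363 mm

Convert the energy: K = 0.0881 MeV = 1.41×10^-14 J.
v = √(2K/m) = √(2·1.41×10^-14/1.67×10^-27) = 4.11×10^6 m/s.
r = mv/(qB) = (1.67×10^-27)(4.11×10^6) / [(1×1.60×10^-19)(0.118)] = 0.363 m.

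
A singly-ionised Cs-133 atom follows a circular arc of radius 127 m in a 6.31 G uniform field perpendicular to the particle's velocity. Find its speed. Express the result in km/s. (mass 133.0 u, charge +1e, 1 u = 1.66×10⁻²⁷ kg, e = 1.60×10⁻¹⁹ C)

From qvB = mv²/r, v = qBr/m.
v = (1×1.60×10^-19)(6.31×10^-4)(127) / (2.21×10^-25) = 5.81×10^4 m/s.

v ≈ 58.1 km/s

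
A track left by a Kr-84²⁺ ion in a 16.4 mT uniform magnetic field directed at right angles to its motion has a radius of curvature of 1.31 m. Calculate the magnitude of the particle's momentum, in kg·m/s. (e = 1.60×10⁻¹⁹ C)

p ≈ 6.87×10^-21 kg·m/s

Since qvB = mv²/r, the momentum p = mv = qBr.
p = (2×1.60×10^-19)(0.0164)(1.31) = 6.87×10^-21 kg·m/s.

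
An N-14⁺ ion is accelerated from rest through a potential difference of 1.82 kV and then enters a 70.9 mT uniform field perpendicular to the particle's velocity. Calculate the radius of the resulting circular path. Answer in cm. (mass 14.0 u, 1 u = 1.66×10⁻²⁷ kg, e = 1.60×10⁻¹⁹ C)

r ≈ 32.4 cm

The kinetic energy gained is K = qV = (1×1.60×10^-19)(1820) = 2.91×10^-16 J.
v = √(2K/m) = 1.58×10^5 m/s.
r = mv/(qB) = (2.32×10^-26)(1.58×10^5) / [(1×1.60×10^-19)(0.0709)] = 0.324 m.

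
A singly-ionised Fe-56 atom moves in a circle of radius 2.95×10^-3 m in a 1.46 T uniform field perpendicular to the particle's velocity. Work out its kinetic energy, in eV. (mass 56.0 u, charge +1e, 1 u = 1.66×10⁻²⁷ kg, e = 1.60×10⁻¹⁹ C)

v = qBr/m = (1×1.60×10^-19)(1.46)(2.95×10^-3) / (9.30×10^-26) = 7410 m/s.
K = ½mv² = 0.5·(9.30×10^-26)·(7410)² = 2.55×10^-18 J = 16.0 eV.

K ≈ 16.0 eV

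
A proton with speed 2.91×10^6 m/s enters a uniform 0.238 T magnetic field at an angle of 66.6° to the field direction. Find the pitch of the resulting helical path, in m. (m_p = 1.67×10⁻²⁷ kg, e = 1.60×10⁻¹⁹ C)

The velocity component along B is v∥ = v cos66.6° = 1.16×10^6 m/s.
The cyclotron period T = 2πm/(qB) = 2.76×10^-7 s is set by m, q, B alone.
Pitch = v∥·T = (1.16×10^6)(2.76×10^-7) = 0.318 m.

pitch ≈ 0.318 m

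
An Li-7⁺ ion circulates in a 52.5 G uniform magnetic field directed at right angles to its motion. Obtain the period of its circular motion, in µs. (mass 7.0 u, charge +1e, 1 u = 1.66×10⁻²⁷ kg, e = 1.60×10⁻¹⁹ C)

T ≈ 86.9 µs

The cyclotron period is independent of speed: T = 2πm/(qB).
T = 2π(1.16×10^-26) / [(1×1.60×10^-19)(5.25×10^-3)] = 8.69×10^-5 s.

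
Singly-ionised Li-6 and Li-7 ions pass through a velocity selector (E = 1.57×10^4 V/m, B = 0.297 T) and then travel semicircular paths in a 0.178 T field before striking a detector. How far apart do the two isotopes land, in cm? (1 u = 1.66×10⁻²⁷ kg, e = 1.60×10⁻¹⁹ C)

Δd ≈ 0.616 cm

Both emerge at v = E/B₁ = 5.29×10^4 m/s.
r = mv/(qB₂), so r₁ = 0.01849 m and r₂ = 0.02157 m, giving Δr = 3.08×10^-3 m.
After a semicircle each ion lands a diameter 2r from the entry slit, so the separation is 2Δr = 6.16×10^-3 m.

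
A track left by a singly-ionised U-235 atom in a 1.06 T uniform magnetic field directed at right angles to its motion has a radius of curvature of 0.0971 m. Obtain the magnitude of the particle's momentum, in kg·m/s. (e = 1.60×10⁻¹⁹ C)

Since qvB = mv²/r, the momentum p = mv = qBr.
p = (1×1.60×10^-19)(1.06)(0.0971) = 1.65×10^-20 kg·m/s.

p ≈ 1.65×10^-20 kg·m/s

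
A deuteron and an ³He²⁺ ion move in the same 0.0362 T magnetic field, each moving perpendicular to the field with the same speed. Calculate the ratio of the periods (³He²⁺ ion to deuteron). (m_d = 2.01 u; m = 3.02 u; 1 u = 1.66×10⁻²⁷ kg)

T = 2πm/(qB) is independent of speed, so T₂/T₁ = (m₂/q₂)/(m₁/q₁).
T_{³He²⁺ ion}/T_{deuteron} = (5.01×10^-27/2e) / (3.34×10^-27/1e) = 0.751.

ratio ≈ 0.751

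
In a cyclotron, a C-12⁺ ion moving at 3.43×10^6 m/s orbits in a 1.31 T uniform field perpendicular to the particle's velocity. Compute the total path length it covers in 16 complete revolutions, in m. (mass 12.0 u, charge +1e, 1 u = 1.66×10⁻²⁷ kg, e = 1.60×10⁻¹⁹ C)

L ≈ 32.8 m

r = mv/(qB) = 0.326 m, so one revolution covers 2πr = 2.05 m.
In 16 revolutions: L = 16·2πr = 32.8 m.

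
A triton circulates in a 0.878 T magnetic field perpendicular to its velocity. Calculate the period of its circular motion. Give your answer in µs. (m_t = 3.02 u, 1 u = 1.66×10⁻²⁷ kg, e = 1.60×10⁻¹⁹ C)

T ≈ 0.224 µs

The cyclotron period is independent of speed: T = 2πm/(qB).
T = 2π(5.01×10^-27) / [(1×1.60×10^-19)(0.878)] = 2.24×10^-7 s.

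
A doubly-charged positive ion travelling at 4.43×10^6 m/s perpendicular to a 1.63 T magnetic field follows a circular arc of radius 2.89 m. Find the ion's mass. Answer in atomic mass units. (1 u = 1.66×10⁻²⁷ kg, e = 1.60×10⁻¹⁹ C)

m ≈ 205 u

qvB = mv²/r ⇒ m = qBr/v.
m = (2×1.60×10^-19)(1.63)(2.89) / (4.43×10^6) = 3.40×10^-25 kg = 205 u.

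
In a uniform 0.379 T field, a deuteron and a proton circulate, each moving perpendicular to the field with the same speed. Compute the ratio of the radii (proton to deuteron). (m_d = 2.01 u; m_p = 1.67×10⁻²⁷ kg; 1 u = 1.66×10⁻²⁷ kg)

r = mv/(qB) ⇒ at equal v, r ∝ m/q.
r_{proton}/r_{deuteron} = 0.501.

ratio ≈ 0.501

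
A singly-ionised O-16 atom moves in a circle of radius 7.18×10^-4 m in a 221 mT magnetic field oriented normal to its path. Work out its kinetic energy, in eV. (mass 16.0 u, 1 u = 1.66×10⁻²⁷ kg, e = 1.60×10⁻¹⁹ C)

K ≈ 0.0758 eV

v = qBr/m = (1×1.60×10^-19)(0.221)(7.18×10^-4) / (2.66×10^-26) = 956 m/s.
K = ½mv² = 0.5·(2.66×10^-26)·(956)² = 1.21×10^-20 J = 0.0758 eV.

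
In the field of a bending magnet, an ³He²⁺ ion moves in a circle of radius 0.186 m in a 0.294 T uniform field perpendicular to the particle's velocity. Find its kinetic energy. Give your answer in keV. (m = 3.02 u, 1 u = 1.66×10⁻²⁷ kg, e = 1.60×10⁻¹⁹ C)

K ≈ 191 keV

v = qBr/m = (2×1.60×10^-19)(0.294)(0.186) / (5.01×10^-27) = 3.49×10^6 m/s.
K = ½mv² = 0.5·(5.01×10^-27)·(3.49×10^6)² = 3.05×10^-14 J = 191 keV.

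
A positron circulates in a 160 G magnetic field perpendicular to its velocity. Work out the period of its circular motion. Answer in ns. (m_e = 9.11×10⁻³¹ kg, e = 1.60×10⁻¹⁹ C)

T ≈ 2.24 ns

The cyclotron period is independent of speed: T = 2πm/(qB).
T = 2π(9.11×10^-31) / [(1×1.60×10^-19)(0.0160)] = 2.24×10^-9 s.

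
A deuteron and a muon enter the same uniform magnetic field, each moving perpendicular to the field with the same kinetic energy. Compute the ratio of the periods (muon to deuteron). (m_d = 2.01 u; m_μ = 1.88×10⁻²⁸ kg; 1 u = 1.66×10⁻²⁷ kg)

ratio ≈ 0.0563

T = 2πm/(qB) is independent of speed, so T₂/T₁ = (m₂/q₂)/(m₁/q₁).
T_{muon}/T_{deuteron} = (1.88×10^-28/1e) / (3.34×10^-27/1e) = 0.0563.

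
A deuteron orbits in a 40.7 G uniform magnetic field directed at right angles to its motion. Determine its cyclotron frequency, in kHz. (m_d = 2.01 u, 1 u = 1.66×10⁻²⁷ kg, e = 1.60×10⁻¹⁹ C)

f ≈ 31.1 kHz

f = qB/(2πm) = (1×1.60×10^-19)(4.07×10^-3) / [2π(3.34×10^-27)] = 3.11×10^4 Hz.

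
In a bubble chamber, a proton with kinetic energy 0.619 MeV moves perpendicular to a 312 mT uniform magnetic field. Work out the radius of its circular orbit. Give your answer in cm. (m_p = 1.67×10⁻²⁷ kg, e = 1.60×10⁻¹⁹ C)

Convert the energy: K = 0.619 MeV = 9.90×10^-14 J.
v = √(2K/m) = √(2·9.90×10^-14/1.67×10^-27) = 1.09×10^7 m/s.
r = mv/(qB) = (1.67×10^-27)(1.09×10^7) / [(1×1.60×10^-19)(0.312)] = 0.364 m.

r ≈ 36.4 cm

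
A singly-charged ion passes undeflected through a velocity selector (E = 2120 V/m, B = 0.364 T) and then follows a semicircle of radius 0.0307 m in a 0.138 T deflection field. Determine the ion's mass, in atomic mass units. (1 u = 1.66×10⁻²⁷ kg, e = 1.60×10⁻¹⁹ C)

v = E/B₁ = 5820 m/s.
From r = mv/(qB₂), m = qB₂r/v = (1×1.60×10^-19)(0.138)(0.0307) / (5820) = 1.16×10^-25 kg.
In atomic mass units: m = 1.16×10^-25 / 1.66×10^-27 = 70.1 u.

m ≈ 70.1 u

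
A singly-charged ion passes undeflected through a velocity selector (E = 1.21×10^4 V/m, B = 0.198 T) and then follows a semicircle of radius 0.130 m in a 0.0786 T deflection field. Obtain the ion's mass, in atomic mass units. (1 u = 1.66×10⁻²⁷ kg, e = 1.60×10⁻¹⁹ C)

m ≈ 16.1 u

v = E/B₁ = 6.11×10^4 m/s.
From r = mv/(qB₂), m = qB₂r/v = (1×1.60×10^-19)(0.0786)(0.130) / (6.11×10^4) = 2.68×10^-26 kg.
In atomic mass units: m = 2.68×10^-26 / 1.66×10^-27 = 16.1 u.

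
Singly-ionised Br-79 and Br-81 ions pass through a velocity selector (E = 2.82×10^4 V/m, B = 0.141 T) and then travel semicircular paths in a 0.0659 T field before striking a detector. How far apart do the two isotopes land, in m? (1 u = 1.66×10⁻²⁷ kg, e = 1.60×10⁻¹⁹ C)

Δd ≈ 0.126 m

Both emerge at v = E/B₁ = 2.00×10^5 m/s.
r = mv/(qB₂), so r₁ = 2.4875 m and r₂ = 2.5505 m, giving Δr = 0.0630 m.
After a semicircle each ion lands a diameter 2r from the entry slit, so the separation is 2Δr = 0.126 m.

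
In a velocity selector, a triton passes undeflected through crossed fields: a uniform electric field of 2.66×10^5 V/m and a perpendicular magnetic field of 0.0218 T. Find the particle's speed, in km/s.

For zero net force, qE = qvB, so v = E/B.
v = (2.66×10^5) / (0.0218) = 1.22×10^7 m/s.

v ≈ 12200 km/s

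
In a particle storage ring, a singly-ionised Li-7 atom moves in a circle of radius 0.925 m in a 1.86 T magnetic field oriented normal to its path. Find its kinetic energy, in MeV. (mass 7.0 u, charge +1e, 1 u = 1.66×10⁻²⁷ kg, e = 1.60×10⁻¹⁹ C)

K ≈ 20.4 MeV

v = qBr/m = (1×1.60×10^-19)(1.86)(0.925) / (1.16×10^-26) = 2.37×10^7 m/s.
K = ½mv² = 0.5·(1.16×10^-26)·(2.37×10^7)² = 3.26×10^-12 J = 20.4 MeV.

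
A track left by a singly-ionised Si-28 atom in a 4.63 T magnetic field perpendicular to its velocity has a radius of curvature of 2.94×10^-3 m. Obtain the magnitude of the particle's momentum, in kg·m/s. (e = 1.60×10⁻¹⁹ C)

p ≈ 2.18×10^-21 kg·m/s

Since qvB = mv²/r, the momentum p = mv = qBr.
p = (1×1.60×10^-19)(4.63)(2.94×10^-3) = 2.18×10^-21 kg·m/s.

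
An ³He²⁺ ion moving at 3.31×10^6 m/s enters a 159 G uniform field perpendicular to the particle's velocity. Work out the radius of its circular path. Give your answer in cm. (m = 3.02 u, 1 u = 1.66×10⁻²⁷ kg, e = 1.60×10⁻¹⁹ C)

r ≈ 326 cm

The magnetic force provides the centripetal force: qvB = mv²/r, so r = mv/(qB).
r = (5.01×10^-27 kg)(3.31×10^6 m/s) / [(2×1.60×10^-19 C)(0.0159 T)] = 3.26 m.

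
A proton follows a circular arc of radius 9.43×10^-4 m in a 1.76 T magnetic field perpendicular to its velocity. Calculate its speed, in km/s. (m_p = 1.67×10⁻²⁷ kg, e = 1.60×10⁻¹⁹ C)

From qvB = mv²/r, v = qBr/m.
v = (1×1.60×10^-19)(1.76)(9.43×10^-4) / (1.67×10^-27) = 1.59×10^5 m/s.

v ≈ 159 km/s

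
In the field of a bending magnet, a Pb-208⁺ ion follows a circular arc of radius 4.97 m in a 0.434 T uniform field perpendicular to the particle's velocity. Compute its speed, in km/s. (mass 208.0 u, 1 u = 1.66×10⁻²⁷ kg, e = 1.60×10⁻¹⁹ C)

v ≈ 1000 km/s

From qvB = mv²/r, v = qBr/m.
v = (1×1.60×10^-19)(0.434)(4.97) / (3.45×10^-25) = 10.00×10^5 m/s.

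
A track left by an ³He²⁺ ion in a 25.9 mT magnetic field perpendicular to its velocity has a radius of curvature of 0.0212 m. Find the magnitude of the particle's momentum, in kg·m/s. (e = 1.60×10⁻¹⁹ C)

Since qvB = mv²/r, the momentum p = mv = qBr.
p = (2×1.60×10^-19)(0.0259)(0.0212) = 1.76×10^-22 kg·m/s.

p ≈ 1.76×10^-22 kg·m/s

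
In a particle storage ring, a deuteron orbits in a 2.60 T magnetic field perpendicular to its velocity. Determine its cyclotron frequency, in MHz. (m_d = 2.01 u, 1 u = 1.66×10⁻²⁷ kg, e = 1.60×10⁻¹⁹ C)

f ≈ 19.8 MHz

f = qB/(2πm) = (1×1.60×10^-19)(2.60) / [2π(3.34×10^-27)] = 1.98×10^7 Hz.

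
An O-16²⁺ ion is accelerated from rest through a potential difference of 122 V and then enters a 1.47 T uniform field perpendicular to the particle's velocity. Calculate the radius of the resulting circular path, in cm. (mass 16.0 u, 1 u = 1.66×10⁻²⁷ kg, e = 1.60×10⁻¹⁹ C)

The kinetic energy gained is K = qV = (2×1.60×10^-19)(122) = 3.90×10^-17 J.
v = √(2K/m) = 5.42×10^4 m/s.
r = mv/(qB) = (2.66×10^-26)(5.42×10^4) / [(2×1.60×10^-19)(1.47)] = 3.06×10^-3 m.

r ≈ 0.306 cm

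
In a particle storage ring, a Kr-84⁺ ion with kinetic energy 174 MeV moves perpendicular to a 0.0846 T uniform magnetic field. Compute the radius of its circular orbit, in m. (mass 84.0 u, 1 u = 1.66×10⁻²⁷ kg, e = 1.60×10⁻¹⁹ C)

Convert the energy: K = 174 MeV = 2.78×10^-11 J.
v = √(2K/m) = √(2·2.78×10^-11/1.39×10^-25) = 2.00×10^7 m/s.
r = mv/(qB) = (1.39×10^-25)(2.00×10^7) / [(1×1.60×10^-19)(0.0846)] = 206 m.

r ≈ 206 m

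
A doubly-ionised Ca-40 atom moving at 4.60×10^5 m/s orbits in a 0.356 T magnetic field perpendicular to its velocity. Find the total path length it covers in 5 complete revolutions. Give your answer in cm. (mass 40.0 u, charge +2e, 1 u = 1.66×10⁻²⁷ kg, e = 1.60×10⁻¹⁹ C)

L ≈ 842 cm

r = mv/(qB) = 0.268 m, so one revolution covers 2πr = 1.68 m.
In 5 revolutions: L = 5·2πr = 8.42 m.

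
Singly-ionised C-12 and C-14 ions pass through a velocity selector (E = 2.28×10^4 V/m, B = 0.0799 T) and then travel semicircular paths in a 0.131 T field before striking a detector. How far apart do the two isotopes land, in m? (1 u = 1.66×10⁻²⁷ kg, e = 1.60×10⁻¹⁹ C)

Δd ≈ 0.0904 m

Both emerge at v = E/B₁ = 2.85×10^5 m/s.
r = mv/(qB₂), so r₁ = 0.2712 m and r₂ = 0.3164 m, giving Δr = 0.0452 m.
After a semicircle each ion lands a diameter 2r from the entry slit, so the separation is 2Δr = 0.0904 m.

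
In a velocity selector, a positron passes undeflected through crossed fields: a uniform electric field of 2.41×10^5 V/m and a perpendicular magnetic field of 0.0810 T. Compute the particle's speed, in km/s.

For zero net force, qE = qvB, so v = E/B.
v = (2.41×10^5) / (0.0810) = 2.98×10^6 m/s.

v ≈ 2980 km/s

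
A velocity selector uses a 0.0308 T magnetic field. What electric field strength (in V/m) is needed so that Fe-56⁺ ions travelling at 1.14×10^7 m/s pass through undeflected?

E ≈ 3.51×10^5 V/m

qE = qvB ⇒ E = vB = (1.14×10^7)(0.0308) = 3.51×10^5 V/m.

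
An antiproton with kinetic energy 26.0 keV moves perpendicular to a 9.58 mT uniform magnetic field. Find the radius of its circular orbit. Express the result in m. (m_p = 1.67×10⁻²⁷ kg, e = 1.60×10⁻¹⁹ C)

r ≈ 2.43 m

Convert the energy: K = 26.0 keV = 4.16×10^-15 J.
v = √(2K/m) = √(2·4.16×10^-15/1.67×10^-27) = 2.23×10^6 m/s.
r = mv/(qB) = (1.67×10^-27)(2.23×10^6) / [(1×1.60×10^-19)(9.58×10^-3)] = 2.43 m.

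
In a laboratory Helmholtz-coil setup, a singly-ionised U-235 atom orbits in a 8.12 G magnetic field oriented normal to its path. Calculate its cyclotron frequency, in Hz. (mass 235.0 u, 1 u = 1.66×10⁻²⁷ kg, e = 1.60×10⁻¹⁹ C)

f = qB/(2πm) = (1×1.60×10^-19)(8.12×10^-4) / [2π(3.90×10^-25)] = 53.0 Hz.

f ≈ 53.0 Hz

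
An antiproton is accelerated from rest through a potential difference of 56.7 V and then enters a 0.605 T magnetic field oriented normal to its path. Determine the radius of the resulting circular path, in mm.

r ≈ 1.80 mm

The kinetic energy gained is K = qV = (1×1.60×10^-19)(56.7) = 9.07×10^-18 J.
v = √(2K/m) = 1.04×10^5 m/s.
r = mv/(qB) = (1.67×10^-27)(1.04×10^5) / [(1×1.60×10^-19)(0.605)] = 1.80×10^-3 m.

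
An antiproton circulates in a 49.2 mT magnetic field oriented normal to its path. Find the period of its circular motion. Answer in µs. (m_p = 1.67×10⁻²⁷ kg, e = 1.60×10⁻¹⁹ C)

T ≈ 1.33 µs

The cyclotron period is independent of speed: T = 2πm/(qB).
T = 2π(1.67×10^-27) / [(1×1.60×10^-19)(0.0492)] = 1.33×10^-6 s.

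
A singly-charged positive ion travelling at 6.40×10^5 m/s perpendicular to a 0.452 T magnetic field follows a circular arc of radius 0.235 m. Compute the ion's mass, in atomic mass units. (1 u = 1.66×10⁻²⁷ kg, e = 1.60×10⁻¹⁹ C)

qvB = mv²/r ⇒ m = qBr/v.
m = (1×1.60×10^-19)(0.452)(0.235) / (6.40×10^5) = 2.66×10^-26 kg = 16.0 u.

m ≈ 16.0 u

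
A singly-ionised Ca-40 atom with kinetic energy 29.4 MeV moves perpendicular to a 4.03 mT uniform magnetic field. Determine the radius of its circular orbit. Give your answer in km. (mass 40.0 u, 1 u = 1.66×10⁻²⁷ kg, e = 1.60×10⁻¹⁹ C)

r ≈ 1.23 km

Convert the energy: K = 29.4 MeV = 4.70×10^-12 J.
v = √(2K/m) = √(2·4.70×10^-12/6.64×10^-26) = 1.19×10^7 m/s.
r = mv/(qB) = (6.64×10^-26)(1.19×10^7) / [(1×1.60×10^-19)(4.03×10^-3)] = 1230 m.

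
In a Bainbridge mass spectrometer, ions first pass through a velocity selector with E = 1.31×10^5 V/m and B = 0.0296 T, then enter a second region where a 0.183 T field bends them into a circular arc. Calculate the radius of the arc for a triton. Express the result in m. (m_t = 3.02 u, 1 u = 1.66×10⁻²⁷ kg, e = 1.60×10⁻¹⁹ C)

The selector passes v = E/B = 1.31×10^5/0.0296 = 4.43×10^6 m/s.
In the deflection region, r = mv/(qB₂) = (5.01×10^-27)(4.43×10^6) / [(1×1.60×10^-19)(0.183)] = 0.758 m.

r ≈ 0.758 m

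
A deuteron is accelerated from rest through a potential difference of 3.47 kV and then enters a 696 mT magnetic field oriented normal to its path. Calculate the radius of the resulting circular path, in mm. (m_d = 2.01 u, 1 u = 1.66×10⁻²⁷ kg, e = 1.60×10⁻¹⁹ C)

The kinetic energy gained is K = qV = (1×1.60×10^-19)(3470) = 5.55×10^-16 J.
v = √(2K/m) = 5.77×10^5 m/s.
r = mv/(qB) = (3.34×10^-27)(5.77×10^5) / [(1×1.60×10^-19)(0.696)] = 0.0173 m.

r ≈ 17.3 mm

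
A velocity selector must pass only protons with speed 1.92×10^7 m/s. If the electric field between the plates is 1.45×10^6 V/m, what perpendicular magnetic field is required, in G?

B ≈ 755 G

qE = qvB ⇒ B = E/v = (1.45×10^6) / (1.92×10^7) = 0.0755 T.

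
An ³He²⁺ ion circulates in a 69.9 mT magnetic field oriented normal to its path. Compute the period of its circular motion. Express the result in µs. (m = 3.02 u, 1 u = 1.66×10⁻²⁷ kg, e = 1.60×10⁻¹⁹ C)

The cyclotron period is independent of speed: T = 2πm/(qB).
T = 2π(5.01×10^-27) / [(2×1.60×10^-19)(0.0699)] = 1.41×10^-6 s.

T ≈ 1.41 µs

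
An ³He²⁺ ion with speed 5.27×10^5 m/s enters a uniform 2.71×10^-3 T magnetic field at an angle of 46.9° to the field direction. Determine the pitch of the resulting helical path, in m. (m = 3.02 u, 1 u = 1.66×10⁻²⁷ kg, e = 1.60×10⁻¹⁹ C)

pitch ≈ 13.1 m

The velocity component along B is v∥ = v cos46.9° = 3.60×10^5 m/s.
The cyclotron period T = 2πm/(qB) = 3.63×10^-5 s is set by m, q, B alone.
Pitch = v∥·T = (3.60×10^5)(3.63×10^-5) = 13.1 m.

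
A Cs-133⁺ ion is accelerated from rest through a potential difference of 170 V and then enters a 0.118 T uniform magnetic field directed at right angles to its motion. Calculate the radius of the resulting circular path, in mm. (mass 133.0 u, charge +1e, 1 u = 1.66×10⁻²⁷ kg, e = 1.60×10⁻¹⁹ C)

The kinetic energy gained is K = qV = (1×1.60×10^-19)(170) = 2.72×10^-17 J.
v = √(2K/m) = 1.57×10^4 m/s.
r = mv/(qB) = (2.21×10^-25)(1.57×10^4) / [(1×1.60×10^-19)(0.118)] = 0.184 m.

r ≈ 184 mm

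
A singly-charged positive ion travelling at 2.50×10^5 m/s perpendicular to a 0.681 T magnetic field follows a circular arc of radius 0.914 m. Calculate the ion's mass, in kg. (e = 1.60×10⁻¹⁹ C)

m ≈ 3.98×10^-25 kg

qvB = mv²/r ⇒ m = qBr/v.
m = (1×1.60×10^-19)(0.681)(0.914) / (2.50×10^5) = 3.98×10^-25 kg.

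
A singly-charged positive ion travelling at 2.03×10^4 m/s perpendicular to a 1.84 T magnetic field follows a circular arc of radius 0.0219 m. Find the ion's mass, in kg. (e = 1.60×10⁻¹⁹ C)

m ≈ 3.18×10^-25 kg

qvB = mv²/r ⇒ m = qBr/v.
m = (1×1.60×10^-19)(1.84)(0.0219) / (2.03×10^4) = 3.18×10^-25 kg.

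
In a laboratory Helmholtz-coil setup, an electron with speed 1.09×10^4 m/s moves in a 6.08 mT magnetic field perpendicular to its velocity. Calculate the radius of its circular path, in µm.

r ≈ 10.2 µm

The magnetic force provides the centripetal force: qvB = mv²/r, so r = mv/(qB).
r = (9.11×10^-31 kg)(1.09×10^4 m/s) / [(1×1.60×10^-19 C)(6.08×10^-3 T)] = 1.02×10^-5 m.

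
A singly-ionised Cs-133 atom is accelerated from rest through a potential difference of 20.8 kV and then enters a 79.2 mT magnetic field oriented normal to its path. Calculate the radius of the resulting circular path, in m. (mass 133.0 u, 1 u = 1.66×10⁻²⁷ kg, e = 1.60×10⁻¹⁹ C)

The kinetic energy gained is K = qV = (1×1.60×10^-19)(2.08×10^4) = 3.33×10^-15 J.
v = √(2K/m) = 1.74×10^5 m/s.
r = mv/(qB) = (2.21×10^-25)(1.74×10^5) / [(1×1.60×10^-19)(0.0792)] = 3.03 m.

r ≈ 3.03 m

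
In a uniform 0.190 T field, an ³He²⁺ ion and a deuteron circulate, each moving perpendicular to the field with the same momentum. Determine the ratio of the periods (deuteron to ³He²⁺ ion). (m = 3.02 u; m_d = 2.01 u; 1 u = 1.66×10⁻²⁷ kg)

ratio ≈ 1.33

T = 2πm/(qB) is independent of speed, so T₂/T₁ = (m₂/q₂)/(m₁/q₁).
T_{deuteron}/T_{³He²⁺ ion} = (3.34×10^-27/1e) / (5.01×10^-27/2e) = 1.33.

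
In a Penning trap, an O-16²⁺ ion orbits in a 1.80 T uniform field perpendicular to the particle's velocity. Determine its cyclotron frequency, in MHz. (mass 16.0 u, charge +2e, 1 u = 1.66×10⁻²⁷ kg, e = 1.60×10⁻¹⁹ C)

f ≈ 3.45 MHz

f = qB/(2πm) = (2×1.60×10^-19)(1.80) / [2π(2.66×10^-26)] = 3.45×10^6 Hz.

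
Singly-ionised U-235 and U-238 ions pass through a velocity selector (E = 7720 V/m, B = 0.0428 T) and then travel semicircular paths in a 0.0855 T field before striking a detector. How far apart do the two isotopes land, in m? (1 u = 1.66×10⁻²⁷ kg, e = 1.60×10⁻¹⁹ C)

Both emerge at v = E/B₁ = 1.80×10^5 m/s.
r = mv/(qB₂), so r₁ = 5.1436 m and r₂ = 5.2092 m, giving Δr = 0.0657 m.
After a semicircle each ion lands a diameter 2r from the entry slit, so the separation is 2Δr = 0.131 m.

Δd ≈ 0.131 m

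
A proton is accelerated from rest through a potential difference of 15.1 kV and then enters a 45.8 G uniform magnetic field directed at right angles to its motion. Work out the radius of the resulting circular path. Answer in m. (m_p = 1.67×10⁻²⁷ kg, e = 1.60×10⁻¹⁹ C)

r ≈ 3.88 m

The kinetic energy gained is K = qV = (1×1.60×10^-19)(1.51×10^4) = 2.42×10^-15 J.
v = √(2K/m) = 1.70×10^6 m/s.
r = mv/(qB) = (1.67×10^-27)(1.70×10^6) / [(1×1.60×10^-19)(4.58×10^-3)] = 3.88 m.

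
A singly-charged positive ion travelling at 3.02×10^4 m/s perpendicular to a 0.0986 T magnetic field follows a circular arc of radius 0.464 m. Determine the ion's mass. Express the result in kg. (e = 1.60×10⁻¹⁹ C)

m ≈ 2.42×10^-25 kg

qvB = mv²/r ⇒ m = qBr/v.
m = (1×1.60×10^-19)(0.0986)(0.464) / (3.02×10^4) = 2.42×10^-25 kg.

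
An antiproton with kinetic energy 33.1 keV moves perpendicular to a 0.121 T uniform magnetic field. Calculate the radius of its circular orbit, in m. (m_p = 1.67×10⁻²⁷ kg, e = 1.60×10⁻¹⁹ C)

Convert the energy: K = 33.1 keV = 5.30×10^-15 J.
v = √(2K/m) = √(2·5.30×10^-15/1.67×10^-27) = 2.52×10^6 m/s.
r = mv/(qB) = (1.67×10^-27)(2.52×10^6) / [(1×1.60×10^-19)(0.121)] = 0.217 m.

r ≈ 0.217 m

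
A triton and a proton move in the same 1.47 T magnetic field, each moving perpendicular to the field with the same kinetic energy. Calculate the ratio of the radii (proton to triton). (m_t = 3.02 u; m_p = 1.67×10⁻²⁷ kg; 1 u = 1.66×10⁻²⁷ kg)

ratio ≈ 0.577

r = √(2mK)/(qB) ⇒ at equal K, r ∝ √m/q.
r_{proton}/r_{triton} = 0.577.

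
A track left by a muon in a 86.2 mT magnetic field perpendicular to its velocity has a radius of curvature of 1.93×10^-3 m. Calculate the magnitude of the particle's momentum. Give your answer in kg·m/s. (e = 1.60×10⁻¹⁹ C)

p ≈ 2.66×10^-23 kg·m/s

Since qvB = mv²/r, the momentum p = mv = qBr.
p = (1×1.60×10^-19)(0.0862)(1.93×10^-3) = 2.66×10^-23 kg·m/s.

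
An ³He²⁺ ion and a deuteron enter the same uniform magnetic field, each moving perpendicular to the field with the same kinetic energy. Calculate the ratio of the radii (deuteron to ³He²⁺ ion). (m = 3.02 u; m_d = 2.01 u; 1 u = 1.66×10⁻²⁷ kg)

r = √(2mK)/(qB) ⇒ at equal K, r ∝ √m/q.
r_{deuteron}/r_{³He²⁺ ion} = 1.63.

ratio ≈ 1.63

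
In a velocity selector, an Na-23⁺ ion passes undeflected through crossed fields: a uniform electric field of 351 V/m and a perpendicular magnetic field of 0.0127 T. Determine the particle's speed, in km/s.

v ≈ 27.6 km/s

For zero net force, qE = qvB, so v = E/B.
v = (351) / (0.0127) = 2.76×10^4 m/s.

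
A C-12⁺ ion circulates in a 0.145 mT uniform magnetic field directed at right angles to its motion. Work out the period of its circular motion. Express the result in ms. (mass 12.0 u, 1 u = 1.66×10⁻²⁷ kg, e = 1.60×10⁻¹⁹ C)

T ≈ 5.39 ms

The cyclotron period is independent of speed: T = 2πm/(qB).
T = 2π(1.99×10^-26) / [(1×1.60×10^-19)(1.45×10^-4)] = 5.39×10^-3 s.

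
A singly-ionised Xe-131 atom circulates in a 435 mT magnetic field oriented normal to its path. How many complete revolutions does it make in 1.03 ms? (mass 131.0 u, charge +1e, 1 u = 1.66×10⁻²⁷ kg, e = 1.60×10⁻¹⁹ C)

T = 2πm/(qB) = 2π(2.1746×10^-25) / [(1×1.60×10^-19)(0.435)] = 1.9631×10^-5 s.
N = t/T = 1.03×10^-3 / 1.9631×10^-5 ≈ 52.47, so 52 complete revolutions.

N = 52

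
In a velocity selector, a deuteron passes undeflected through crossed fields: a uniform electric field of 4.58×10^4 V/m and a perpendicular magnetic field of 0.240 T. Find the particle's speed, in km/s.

For zero net force, qE = qvB, so v = E/B.
v = (4.58×10^4) / (0.240) = 1.91×10^5 m/s.

v ≈ 191 km/s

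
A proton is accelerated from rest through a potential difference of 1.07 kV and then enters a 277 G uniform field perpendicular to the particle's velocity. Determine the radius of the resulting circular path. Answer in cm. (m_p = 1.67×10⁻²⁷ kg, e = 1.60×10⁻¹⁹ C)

r ≈ 17.1 cm

The kinetic energy gained is K = qV = (1×1.60×10^-19)(1070) = 1.71×10^-16 J.
v = √(2K/m) = 4.53×10^5 m/s.
r = mv/(qB) = (1.67×10^-27)(4.53×10^5) / [(1×1.60×10^-19)(0.0277)] = 0.171 m.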